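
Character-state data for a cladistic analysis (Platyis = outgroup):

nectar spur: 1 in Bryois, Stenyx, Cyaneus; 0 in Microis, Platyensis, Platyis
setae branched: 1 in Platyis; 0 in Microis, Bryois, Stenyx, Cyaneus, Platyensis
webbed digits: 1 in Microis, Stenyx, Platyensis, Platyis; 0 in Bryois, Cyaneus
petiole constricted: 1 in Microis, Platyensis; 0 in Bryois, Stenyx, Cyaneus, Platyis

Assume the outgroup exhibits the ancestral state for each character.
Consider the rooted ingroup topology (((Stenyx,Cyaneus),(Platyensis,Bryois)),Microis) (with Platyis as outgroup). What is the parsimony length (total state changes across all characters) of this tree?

7

Map each character onto (((Stenyx,Cyaneus),(Platyensis,Bryois)),Microis) (rooted by Platyis) and count the minimum state changes it requires (Fitch parsimony):
nectar spur: 2; setae branched: 1; webbed digits: 2; petiole constricted: 2.
Total tree length = 7.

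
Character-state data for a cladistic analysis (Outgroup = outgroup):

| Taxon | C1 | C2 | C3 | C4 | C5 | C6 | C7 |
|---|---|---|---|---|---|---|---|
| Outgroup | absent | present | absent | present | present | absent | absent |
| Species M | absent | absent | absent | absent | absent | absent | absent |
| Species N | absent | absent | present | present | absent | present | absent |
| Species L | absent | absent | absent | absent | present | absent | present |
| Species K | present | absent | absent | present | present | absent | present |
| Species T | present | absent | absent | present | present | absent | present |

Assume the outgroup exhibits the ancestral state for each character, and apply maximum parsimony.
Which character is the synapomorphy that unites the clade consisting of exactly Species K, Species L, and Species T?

C7

Character polarity is set by the outgroup: the derived state is whichever differs from the outgroup's state, so for C2, C4, C5 the derived state is 'absent', and for the remaining characters it is 'present'.
C1 (derived state 'present') is shared by Species K and Species T — a synapomorphy uniting that clade.
All ingroup taxa share the derived state 'absent' for C2; it defines the ingroup but does not resolve relationships within it.
C3 (derived state 'present') is unique to Species N (autapomorphy; uninformative for grouping).
C4 groups Species L and Species M, which is incompatible with the clades supported by the remaining characters; treating it as convergent (homoplasy) costs fewer steps than any alternative tree.
C5: derived state 'absent' in Species M and Species N only — synapomorphy for {Species M, Species N}.
C6: derived state 'present' in Species N only — an autapomorphy, so it tells us nothing about relationships among taxa.
Only Species K, Species L, and Species T show the derived state 'present' for C7, supporting them as a clade.
Most parsimonious ingroup topology: ((Species M,Species N),(Species L,(Species K,Species T))).
The clade {Species K, Species L, Species T} is supported by C7: its derived state 'present' occurs in exactly those taxa and in no other taxon (including the outgroup).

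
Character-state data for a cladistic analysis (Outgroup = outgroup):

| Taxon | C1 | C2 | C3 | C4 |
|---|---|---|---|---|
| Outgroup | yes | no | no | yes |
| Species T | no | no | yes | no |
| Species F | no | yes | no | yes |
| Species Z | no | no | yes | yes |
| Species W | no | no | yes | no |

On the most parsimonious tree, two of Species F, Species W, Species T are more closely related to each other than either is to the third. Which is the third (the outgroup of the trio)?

Character polarity is set by the outgroup: the derived state is whichever differs from the outgroup's state, so for C1, C4 the derived state is 'no', and for the remaining characters it is 'yes'.
All ingroup taxa share the derived state 'no' for C1; it defines the ingroup but does not resolve relationships within it.
C2 (derived state 'yes') is unique to Species F (autapomorphy; uninformative for grouping).
C3: derived state 'yes' in Species T, Species W, and Species Z only — synapomorphy for {Species T, Species W, Species Z}.
Only Species T and Species W show the derived state 'no' for C4, supporting them as a clade.
Most parsimonious ingroup topology: (((Species T,Species W),Species Z),Species F).
Species T and Species W share a more recent common ancestor with each other than either does with Species F, so Species F is the least closely related of the three.

Species F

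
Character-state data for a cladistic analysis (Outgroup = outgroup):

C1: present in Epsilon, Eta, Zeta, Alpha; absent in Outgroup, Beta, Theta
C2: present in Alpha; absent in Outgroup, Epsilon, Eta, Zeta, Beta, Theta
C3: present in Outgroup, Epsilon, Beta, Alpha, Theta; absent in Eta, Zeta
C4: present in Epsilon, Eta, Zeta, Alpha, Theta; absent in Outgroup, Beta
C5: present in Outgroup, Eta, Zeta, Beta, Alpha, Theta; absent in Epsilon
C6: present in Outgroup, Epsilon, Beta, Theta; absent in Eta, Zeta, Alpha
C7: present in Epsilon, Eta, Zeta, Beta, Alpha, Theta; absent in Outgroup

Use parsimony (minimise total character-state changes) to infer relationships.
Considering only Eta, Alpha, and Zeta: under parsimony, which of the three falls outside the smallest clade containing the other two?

Character polarity is set by the outgroup: the derived state is whichever differs from the outgroup's state, so for C3, C5, C6 the derived state is 'absent', and for the remaining characters it is 'present'.
Only Alpha, Epsilon, Eta, and Zeta show the derived state 'present' for C1, supporting them as a clade.
C2 (derived state 'present') is unique to Alpha (autapomorphy; uninformative for grouping).
Only Eta and Zeta show the derived state 'absent' for C3, supporting them as a clade.
Only Alpha, Epsilon, Eta, Theta, and Zeta show the derived state 'present' for C4, supporting them as a clade.
C5: derived state 'absent' in Epsilon only — an autapomorphy, so it tells us nothing about relationships among taxa.
Only Alpha, Eta, and Zeta show the derived state 'absent' for C6, supporting them as a clade.
All ingroup taxa share the derived state 'present' for C7; it defines the ingroup but does not resolve relationships within it.
Most parsimonious ingroup topology: (((Epsilon,((Eta,Zeta),Alpha)),Theta),Beta).
Zeta and Eta share a more recent common ancestor with each other than either does with Alpha, so Alpha is the least closely related of the three.

Alpha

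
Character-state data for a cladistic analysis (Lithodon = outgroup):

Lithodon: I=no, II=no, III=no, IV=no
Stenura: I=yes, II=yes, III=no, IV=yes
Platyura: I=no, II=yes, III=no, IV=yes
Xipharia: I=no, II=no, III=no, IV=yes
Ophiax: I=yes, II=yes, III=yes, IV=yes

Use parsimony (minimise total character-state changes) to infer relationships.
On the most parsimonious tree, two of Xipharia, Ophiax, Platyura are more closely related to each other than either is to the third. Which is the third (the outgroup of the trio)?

Xipharia

The outgroup has state 'no' for every character, so 'yes' is the derived state throughout.
I: derived state 'yes' in Ophiax and Stenura only — synapomorphy for {Ophiax, Stenura}.
II: derived state 'yes' in Ophiax, Platyura, and Stenura only — synapomorphy for {Ophiax, Platyura, Stenura}.
III (derived state 'yes') is unique to Ophiax (autapomorphy; uninformative for grouping).
All ingroup taxa share the derived state 'yes' for IV; it defines the ingroup but does not resolve relationships within it.
Most parsimonious ingroup topology: (((Stenura,Ophiax),Platyura),Xipharia).
Platyura and Ophiax share a more recent common ancestor with each other than either does with Xipharia, so Xipharia is the least closely related of the three.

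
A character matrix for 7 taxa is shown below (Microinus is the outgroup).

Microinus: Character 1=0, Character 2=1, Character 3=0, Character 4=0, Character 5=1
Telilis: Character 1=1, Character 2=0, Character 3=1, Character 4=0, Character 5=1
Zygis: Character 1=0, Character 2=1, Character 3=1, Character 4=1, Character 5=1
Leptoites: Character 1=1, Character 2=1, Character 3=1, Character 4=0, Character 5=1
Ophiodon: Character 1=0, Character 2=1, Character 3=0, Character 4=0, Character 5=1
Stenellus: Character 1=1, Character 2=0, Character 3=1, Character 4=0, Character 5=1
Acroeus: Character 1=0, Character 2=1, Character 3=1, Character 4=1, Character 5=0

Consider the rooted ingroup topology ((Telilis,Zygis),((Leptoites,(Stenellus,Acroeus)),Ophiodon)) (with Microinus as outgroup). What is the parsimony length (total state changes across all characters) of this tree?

Map each character onto ((Telilis,Zygis),((Leptoites,(Stenellus,Acroeus)),Ophiodon)) (rooted by Microinus) and count the minimum state changes it requires (Fitch parsimony):
Character 1: 3; Character 2: 2; Character 3: 2; Character 4: 2; Character 5: 1.
Total tree length = 10.

10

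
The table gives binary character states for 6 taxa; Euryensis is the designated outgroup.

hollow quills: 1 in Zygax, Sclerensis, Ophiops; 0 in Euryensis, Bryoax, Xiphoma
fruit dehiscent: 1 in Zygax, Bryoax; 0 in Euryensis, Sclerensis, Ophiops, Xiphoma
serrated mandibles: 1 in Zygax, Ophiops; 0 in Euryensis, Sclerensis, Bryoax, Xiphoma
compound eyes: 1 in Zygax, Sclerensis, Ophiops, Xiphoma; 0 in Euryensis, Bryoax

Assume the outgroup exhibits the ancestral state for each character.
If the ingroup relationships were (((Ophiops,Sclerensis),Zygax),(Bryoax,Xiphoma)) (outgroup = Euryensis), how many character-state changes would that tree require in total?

7

Map each character onto (((Ophiops,Sclerensis),Zygax),(Bryoax,Xiphoma)) (rooted by Euryensis) and count the minimum state changes it requires (Fitch parsimony):
hollow quills: 1; fruit dehiscent: 2; serrated mandibles: 2; compound eyes: 2.
Total tree length = 7.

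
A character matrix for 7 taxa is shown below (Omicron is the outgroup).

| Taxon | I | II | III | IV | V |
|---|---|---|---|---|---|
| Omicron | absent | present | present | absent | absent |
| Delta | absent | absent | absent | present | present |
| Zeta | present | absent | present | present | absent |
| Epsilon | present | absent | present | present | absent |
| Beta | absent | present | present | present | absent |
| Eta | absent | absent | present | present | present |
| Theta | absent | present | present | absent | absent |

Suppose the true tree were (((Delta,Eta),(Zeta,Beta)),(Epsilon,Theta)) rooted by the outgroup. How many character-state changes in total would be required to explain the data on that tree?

Map each character onto (((Delta,Eta),(Zeta,Beta)),(Epsilon,Theta)) (rooted by Omicron) and count the minimum state changes it requires (Fitch parsimony):
I: 2; II: 3; III: 1; IV: 2; V: 1.
Total tree length = 9.

9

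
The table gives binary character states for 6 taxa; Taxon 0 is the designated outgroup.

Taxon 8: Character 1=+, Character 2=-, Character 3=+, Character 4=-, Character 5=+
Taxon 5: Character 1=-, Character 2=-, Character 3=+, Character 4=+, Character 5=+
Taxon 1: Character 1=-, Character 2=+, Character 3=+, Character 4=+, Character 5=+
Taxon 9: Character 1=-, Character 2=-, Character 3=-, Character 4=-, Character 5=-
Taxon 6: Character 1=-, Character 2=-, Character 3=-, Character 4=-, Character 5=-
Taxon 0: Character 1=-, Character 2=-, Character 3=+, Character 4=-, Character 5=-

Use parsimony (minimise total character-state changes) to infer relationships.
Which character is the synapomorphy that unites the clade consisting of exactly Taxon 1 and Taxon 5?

Character polarity is set by the outgroup: the derived state is whichever differs from the outgroup's state, so for Character 3 the derived state is '-', and for the remaining characters it is '+'.
Character 1 (derived state '+') is unique to Taxon 8 (autapomorphy; uninformative for grouping).
Character 2: derived state '+' in Taxon 1 only — an autapomorphy, so it tells us nothing about relationships among taxa.
Character 3 (derived state '-') is shared by Taxon 6 and Taxon 9 — a synapomorphy uniting that clade.
Character 4 (derived state '+') is shared by Taxon 1 and Taxon 5 — a synapomorphy uniting that clade.
Character 5 (derived state '+') is shared by Taxon 1, Taxon 5, and Taxon 8 — a synapomorphy uniting that clade.
Most parsimonious ingroup topology: (((Taxon 5,Taxon 1),Taxon 8),(Taxon 9,Taxon 6)).
The clade {Taxon 1, Taxon 5} is supported by Character 4: its derived state '+' occurs in exactly those taxa and in no other taxon (including the outgroup).

Character 4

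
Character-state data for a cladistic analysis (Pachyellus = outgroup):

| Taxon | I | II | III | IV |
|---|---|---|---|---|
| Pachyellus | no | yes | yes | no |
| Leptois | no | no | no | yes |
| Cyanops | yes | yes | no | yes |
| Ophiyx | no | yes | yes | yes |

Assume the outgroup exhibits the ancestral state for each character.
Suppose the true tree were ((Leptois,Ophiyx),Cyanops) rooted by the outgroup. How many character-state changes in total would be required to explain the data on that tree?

Map each character onto ((Leptois,Ophiyx),Cyanops) (rooted by Pachyellus) and count the minimum state changes it requires (Fitch parsimony):
I: 1; II: 1; III: 2; IV: 1.
Total tree length = 5.

5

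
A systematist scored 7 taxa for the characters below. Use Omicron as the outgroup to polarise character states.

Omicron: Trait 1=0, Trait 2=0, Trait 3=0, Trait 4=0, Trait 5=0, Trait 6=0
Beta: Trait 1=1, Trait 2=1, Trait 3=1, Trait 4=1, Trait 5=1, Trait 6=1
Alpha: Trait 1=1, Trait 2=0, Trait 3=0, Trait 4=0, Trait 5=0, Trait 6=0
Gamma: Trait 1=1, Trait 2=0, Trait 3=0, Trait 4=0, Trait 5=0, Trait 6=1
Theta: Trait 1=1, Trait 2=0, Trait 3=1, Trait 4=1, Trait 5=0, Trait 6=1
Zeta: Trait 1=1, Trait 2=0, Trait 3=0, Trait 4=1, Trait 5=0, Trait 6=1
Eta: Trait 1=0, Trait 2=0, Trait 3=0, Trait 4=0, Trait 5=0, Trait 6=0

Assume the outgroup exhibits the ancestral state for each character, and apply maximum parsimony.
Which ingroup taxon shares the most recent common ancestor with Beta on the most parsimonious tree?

Theta

The outgroup has state '0' for every character, so '1' is the derived state throughout.
Only Alpha, Beta, Gamma, Theta, and Zeta show the derived state '1' for Trait 1, supporting them as a clade.
Trait 2: derived state '1' in Beta only — an autapomorphy, so it tells us nothing about relationships among taxa.
Only Beta and Theta show the derived state '1' for Trait 3, supporting them as a clade.
Trait 4: derived state '1' in Beta, Theta, and Zeta only — synapomorphy for {Beta, Theta, Zeta}.
Trait 5: derived state '1' in Beta only — an autapomorphy, so it tells us nothing about relationships among taxa.
Trait 6: derived state '1' in Beta, Gamma, Theta, and Zeta only — synapomorphy for {Beta, Gamma, Theta, Zeta}.
Most parsimonious ingroup topology: (Eta,(Alpha,(((Beta,Theta),Zeta),Gamma))).
Beta and Theta form a cherry on this tree, so they are sister taxa.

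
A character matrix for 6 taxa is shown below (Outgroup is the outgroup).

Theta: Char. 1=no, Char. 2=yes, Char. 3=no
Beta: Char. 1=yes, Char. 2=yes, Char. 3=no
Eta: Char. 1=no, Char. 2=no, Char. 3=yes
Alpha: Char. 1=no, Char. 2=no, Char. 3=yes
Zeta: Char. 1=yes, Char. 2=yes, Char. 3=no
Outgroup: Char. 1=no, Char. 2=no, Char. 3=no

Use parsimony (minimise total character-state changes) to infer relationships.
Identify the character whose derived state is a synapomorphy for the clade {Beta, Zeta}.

The outgroup has state 'no' for every character, so 'yes' is the derived state throughout.
Char. 1: derived state 'yes' in Beta and Zeta only — synapomorphy for {Beta, Zeta}.
Only Beta, Theta, and Zeta show the derived state 'yes' for Char. 2, supporting them as a clade.
Char. 3: derived state 'yes' in Alpha and Eta only — synapomorphy for {Alpha, Eta}.
Most parsimonious ingroup topology: ((Alpha,Eta),((Beta,Zeta),Theta)).
The clade {Beta, Zeta} is supported by Char. 1: its derived state 'yes' occurs in exactly those taxa and in no other taxon (including the outgroup).

Char. 1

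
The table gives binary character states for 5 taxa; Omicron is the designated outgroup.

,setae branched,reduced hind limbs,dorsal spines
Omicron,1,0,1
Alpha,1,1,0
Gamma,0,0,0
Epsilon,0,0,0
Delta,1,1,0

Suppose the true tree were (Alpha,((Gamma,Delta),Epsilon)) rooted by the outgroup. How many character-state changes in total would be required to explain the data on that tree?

Map each character onto (Alpha,((Gamma,Delta),Epsilon)) (rooted by Omicron) and count the minimum state changes it requires (Fitch parsimony):
setae branched: 2; reduced hind limbs: 2; dorsal spines: 1.
Total tree length = 5.

5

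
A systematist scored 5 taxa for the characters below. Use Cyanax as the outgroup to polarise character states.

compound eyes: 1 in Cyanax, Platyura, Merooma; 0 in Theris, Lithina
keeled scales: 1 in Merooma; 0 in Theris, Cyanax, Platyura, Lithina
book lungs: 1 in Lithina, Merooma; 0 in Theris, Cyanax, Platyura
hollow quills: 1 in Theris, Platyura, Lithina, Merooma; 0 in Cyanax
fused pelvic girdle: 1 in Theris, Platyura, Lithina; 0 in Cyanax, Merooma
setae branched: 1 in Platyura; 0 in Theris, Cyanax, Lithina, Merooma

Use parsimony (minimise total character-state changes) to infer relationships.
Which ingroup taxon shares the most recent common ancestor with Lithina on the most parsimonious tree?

Character polarity is set by the outgroup: the derived state is whichever differs from the outgroup's state, so for compound eyes the derived state is '0', and for the remaining characters it is '1'.
compound eyes: derived state '0' in Lithina and Theris only — synapomorphy for {Lithina, Theris}.
keeled scales: derived state '1' in Merooma only — an autapomorphy, so it tells us nothing about relationships among taxa.
book lungs (state '1') occurs in Lithina and Merooma but conflicts with the nesting implied by the other characters — most parsimoniously interpreted as homoplasy.
hollow quills (derived state '1') is shared by all ingroup taxa — unites the whole ingroup.
Only Lithina, Platyura, and Theris show the derived state '1' for fused pelvic girdle, supporting them as a clade.
setae branched (derived state '1') is unique to Platyura (autapomorphy; uninformative for grouping).
Most parsimonious ingroup topology: ((Platyura,(Theris,Lithina)),Merooma).
Lithina and Theris form a cherry on this tree, so they are sister taxa.

Theris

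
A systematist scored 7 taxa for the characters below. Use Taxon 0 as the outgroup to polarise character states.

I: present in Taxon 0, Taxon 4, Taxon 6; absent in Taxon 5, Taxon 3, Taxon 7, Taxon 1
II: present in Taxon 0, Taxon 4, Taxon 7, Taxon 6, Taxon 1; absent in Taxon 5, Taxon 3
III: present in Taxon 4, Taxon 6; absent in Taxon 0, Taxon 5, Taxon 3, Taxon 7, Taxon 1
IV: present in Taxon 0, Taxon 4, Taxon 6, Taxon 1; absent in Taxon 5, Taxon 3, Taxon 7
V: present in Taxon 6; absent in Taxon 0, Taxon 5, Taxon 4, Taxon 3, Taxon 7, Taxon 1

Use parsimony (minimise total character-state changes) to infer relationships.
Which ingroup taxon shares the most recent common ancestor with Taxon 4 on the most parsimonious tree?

Character polarity is set by the outgroup: the derived state is whichever differs from the outgroup's state, so for I, II, IV the derived state is 'absent', and for the remaining characters it is 'present'.
Only Taxon 1, Taxon 3, Taxon 5, and Taxon 7 show the derived state 'absent' for I, supporting them as a clade.
II: derived state 'absent' in Taxon 3 and Taxon 5 only — synapomorphy for {Taxon 3, Taxon 5}.
Only Taxon 4 and Taxon 6 show the derived state 'present' for III, supporting them as a clade.
IV (derived state 'absent') is shared by Taxon 3, Taxon 5, and Taxon 7 — a synapomorphy uniting that clade.
V: derived state 'present' in Taxon 6 only — an autapomorphy, so it tells us nothing about relationships among taxa.
Most parsimonious ingroup topology: ((((Taxon 5,Taxon 3),Taxon 7),Taxon 1),(Taxon 4,Taxon 6)).
Taxon 4 and Taxon 6 form a cherry on this tree, so they are sister taxa.

Taxon 6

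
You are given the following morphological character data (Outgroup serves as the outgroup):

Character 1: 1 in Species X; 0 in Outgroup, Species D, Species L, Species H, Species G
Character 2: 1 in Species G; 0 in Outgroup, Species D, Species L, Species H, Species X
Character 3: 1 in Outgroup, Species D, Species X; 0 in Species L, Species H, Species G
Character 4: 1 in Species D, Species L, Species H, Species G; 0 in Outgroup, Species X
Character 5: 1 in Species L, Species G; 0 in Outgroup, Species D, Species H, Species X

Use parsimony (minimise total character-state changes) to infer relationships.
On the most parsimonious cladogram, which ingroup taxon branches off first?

Species X

Character polarity is set by the outgroup: the derived state is whichever differs from the outgroup's state, so for Character 3 the derived state is '0', and for the remaining characters it is '1'.
Character 1 (derived state '1') is unique to Species X (autapomorphy; uninformative for grouping).
Character 2: derived state '1' in Species G only — an autapomorphy, so it tells us nothing about relationships among taxa.
Only Species G, Species H, and Species L show the derived state '0' for Character 3, supporting them as a clade.
Character 4: derived state '1' in Species D, Species G, Species H, and Species L only — synapomorphy for {Species D, Species G, Species H, Species L}.
Only Species G and Species L show the derived state '1' for Character 5, supporting them as a clade.
Most parsimonious ingroup topology: ((Species D,((Species L,Species G),Species H)),Species X).
Species X is sister to the clade containing all other ingroup taxa, so it is the earliest-diverging (most basal) ingroup lineage.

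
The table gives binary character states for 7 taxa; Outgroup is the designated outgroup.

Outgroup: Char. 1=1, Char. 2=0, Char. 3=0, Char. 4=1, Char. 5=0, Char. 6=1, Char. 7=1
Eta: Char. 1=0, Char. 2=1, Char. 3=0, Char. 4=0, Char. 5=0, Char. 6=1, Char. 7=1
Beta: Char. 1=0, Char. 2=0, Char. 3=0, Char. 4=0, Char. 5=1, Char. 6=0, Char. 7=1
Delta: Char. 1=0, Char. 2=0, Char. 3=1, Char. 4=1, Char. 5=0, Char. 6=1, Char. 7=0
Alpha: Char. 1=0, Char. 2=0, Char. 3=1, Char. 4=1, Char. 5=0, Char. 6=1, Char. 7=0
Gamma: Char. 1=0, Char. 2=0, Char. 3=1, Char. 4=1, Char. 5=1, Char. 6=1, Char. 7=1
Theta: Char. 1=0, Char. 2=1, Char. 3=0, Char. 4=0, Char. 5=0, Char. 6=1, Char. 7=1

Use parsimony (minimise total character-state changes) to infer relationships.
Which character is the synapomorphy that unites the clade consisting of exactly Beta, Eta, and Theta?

Character polarity is set by the outgroup: the derived state is whichever differs from the outgroup's state, so for Char. 1, Char. 4, Char. 6, Char. 7 the derived state is '0', and for the remaining characters it is '1'.
All ingroup taxa share the derived state '0' for Char. 1; it defines the ingroup but does not resolve relationships within it.
Only Eta and Theta show the derived state '1' for Char. 2, supporting them as a clade.
Char. 3 (derived state '1') is shared by Alpha, Delta, and Gamma — a synapomorphy uniting that clade.
Only Beta, Eta, and Theta show the derived state '0' for Char. 4, supporting them as a clade.
Char. 5 groups Beta and Gamma, which is incompatible with the clades supported by the remaining characters; treating it as convergent (homoplasy) costs fewer steps than any alternative tree.
Char. 6: derived state '0' in Beta only — an autapomorphy, so it tells us nothing about relationships among taxa.
Char. 7 (derived state '0') is shared by Alpha and Delta — a synapomorphy uniting that clade.
Most parsimonious ingroup topology: (((Eta,Theta),Beta),((Delta,Alpha),Gamma)).
The clade {Beta, Eta, Theta} is supported by Char. 4: its derived state '0' occurs in exactly those taxa and in no other taxon (including the outgroup).

Char. 4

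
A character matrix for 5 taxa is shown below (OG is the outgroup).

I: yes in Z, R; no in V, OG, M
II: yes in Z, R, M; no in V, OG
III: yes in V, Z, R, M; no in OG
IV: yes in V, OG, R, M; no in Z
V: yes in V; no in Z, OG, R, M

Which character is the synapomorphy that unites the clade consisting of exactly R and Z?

Character polarity is set by the outgroup: the derived state is whichever differs from the outgroup's state, so for IV the derived state is 'no', and for the remaining characters it is 'yes'.
I: derived state 'yes' in R and Z only — synapomorphy for {R, Z}.
Only M, R, and Z show the derived state 'yes' for II, supporting them as a clade.
III (derived state 'yes') is shared by all ingroup taxa — unites the whole ingroup.
IV (derived state 'no') is unique to Z (autapomorphy; uninformative for grouping).
V (derived state 'yes') is unique to V (autapomorphy; uninformative for grouping).
Most parsimonious ingroup topology: (((R,Z),M),V).
The clade {R, Z} is supported by I: its derived state 'yes' occurs in exactly those taxa and in no other taxon (including the outgroup).

I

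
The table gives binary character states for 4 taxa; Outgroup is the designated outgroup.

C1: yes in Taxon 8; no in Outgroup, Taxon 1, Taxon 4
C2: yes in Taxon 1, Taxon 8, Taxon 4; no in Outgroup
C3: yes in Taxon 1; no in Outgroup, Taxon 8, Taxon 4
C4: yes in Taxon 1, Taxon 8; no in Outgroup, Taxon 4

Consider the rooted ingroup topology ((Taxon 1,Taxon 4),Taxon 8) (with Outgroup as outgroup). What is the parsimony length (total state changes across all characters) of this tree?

Map each character onto ((Taxon 1,Taxon 4),Taxon 8) (rooted by Outgroup) and count the minimum state changes it requires (Fitch parsimony):
C1: 1; C2: 1; C3: 1; C4: 2.
Total tree length = 5.

5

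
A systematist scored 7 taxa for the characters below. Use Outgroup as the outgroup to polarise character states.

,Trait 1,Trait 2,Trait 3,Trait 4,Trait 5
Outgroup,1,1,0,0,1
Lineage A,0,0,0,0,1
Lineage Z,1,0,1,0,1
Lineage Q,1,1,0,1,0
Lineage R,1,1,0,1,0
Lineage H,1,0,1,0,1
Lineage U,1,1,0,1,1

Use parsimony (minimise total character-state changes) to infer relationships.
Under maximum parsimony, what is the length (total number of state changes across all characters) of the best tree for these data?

Character polarity is set by the outgroup: the derived state is whichever differs from the outgroup's state, so for Trait 1, Trait 2, Trait 5 the derived state is '0', and for the remaining characters it is '1'.
Trait 1: derived state '0' in Lineage A only — an autapomorphy, so it tells us nothing about relationships among taxa.
Trait 2 (derived state '0') is shared by Lineage A, Lineage H, and Lineage Z — a synapomorphy uniting that clade.
Trait 3: derived state '1' in Lineage H and Lineage Z only — synapomorphy for {Lineage H, Lineage Z}.
Trait 4 (derived state '1') is shared by Lineage Q, Lineage R, and Lineage U — a synapomorphy uniting that clade.
Trait 5 (derived state '0') is shared by Lineage Q and Lineage R — a synapomorphy uniting that clade.
Most parsimonious ingroup topology: ((Lineage A,(Lineage Z,Lineage H)),((Lineage Q,Lineage R),Lineage U)).
Changes per character on this tree: Trait 1: 1; Trait 2: 1; Trait 3: 1; Trait 4: 1; Trait 5: 1.
Total = 5.

5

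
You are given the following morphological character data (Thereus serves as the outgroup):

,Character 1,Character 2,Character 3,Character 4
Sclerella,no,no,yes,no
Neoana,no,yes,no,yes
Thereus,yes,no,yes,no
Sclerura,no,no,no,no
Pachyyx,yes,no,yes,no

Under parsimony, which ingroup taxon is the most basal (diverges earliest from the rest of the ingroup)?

Character polarity is set by the outgroup: the derived state is whichever differs from the outgroup's state, so for Character 1, Character 3 the derived state is 'no', and for the remaining characters it is 'yes'.
Character 1 (derived state 'no') is shared by Neoana, Sclerella, and Sclerura — a synapomorphy uniting that clade.
Character 2 (derived state 'yes') is unique to Neoana (autapomorphy; uninformative for grouping).
Character 3 (derived state 'no') is shared by Neoana and Sclerura — a synapomorphy uniting that clade.
Character 4 (derived state 'yes') is unique to Neoana (autapomorphy; uninformative for grouping).
Most parsimonious ingroup topology: (((Neoana,Sclerura),Sclerella),Pachyyx).
Pachyyx is sister to the clade containing all other ingroup taxa, so it is the earliest-diverging (most basal) ingroup lineage.

Pachyyx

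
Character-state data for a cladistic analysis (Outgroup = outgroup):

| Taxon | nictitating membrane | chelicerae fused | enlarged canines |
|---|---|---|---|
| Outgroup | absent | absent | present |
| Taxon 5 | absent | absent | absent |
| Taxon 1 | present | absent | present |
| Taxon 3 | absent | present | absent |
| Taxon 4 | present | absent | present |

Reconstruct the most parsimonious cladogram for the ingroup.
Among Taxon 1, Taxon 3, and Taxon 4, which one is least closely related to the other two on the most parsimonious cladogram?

Character polarity is set by the outgroup: the derived state is whichever differs from the outgroup's state, so for enlarged canines the derived state is 'absent', and for the remaining characters it is 'present'.
nictitating membrane (derived state 'present') is shared by Taxon 1 and Taxon 4 — a synapomorphy uniting that clade.
chelicerae fused (derived state 'present') is unique to Taxon 3 (autapomorphy; uninformative for grouping).
Only Taxon 3 and Taxon 5 show the derived state 'absent' for enlarged canines, supporting them as a clade.
Most parsimonious ingroup topology: ((Taxon 5,Taxon 3),(Taxon 1,Taxon 4)).
Taxon 1 and Taxon 4 share a more recent common ancestor with each other than either does with Taxon 3, so Taxon 3 is the least closely related of the three.

Taxon 3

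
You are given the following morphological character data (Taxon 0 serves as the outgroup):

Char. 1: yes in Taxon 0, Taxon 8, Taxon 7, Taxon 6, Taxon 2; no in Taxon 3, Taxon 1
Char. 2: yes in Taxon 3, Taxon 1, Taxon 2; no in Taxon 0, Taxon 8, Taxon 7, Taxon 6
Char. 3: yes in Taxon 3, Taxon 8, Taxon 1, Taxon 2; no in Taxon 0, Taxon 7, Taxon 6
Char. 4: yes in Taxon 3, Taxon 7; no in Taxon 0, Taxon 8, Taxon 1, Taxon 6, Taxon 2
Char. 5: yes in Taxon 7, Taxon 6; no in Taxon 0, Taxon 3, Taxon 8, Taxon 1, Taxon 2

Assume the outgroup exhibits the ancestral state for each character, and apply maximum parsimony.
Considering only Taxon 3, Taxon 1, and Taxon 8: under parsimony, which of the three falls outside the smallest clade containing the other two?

Taxon 8

Character polarity is set by the outgroup: the derived state is whichever differs from the outgroup's state, so for Char. 1 the derived state is 'no', and for the remaining characters it is 'yes'.
Char. 1 (derived state 'no') is shared by Taxon 1 and Taxon 3 — a synapomorphy uniting that clade.
Only Taxon 1, Taxon 2, and Taxon 3 show the derived state 'yes' for Char. 2, supporting them as a clade.
Only Taxon 1, Taxon 2, Taxon 3, and Taxon 8 show the derived state 'yes' for Char. 3, supporting them as a clade.
Char. 4 groups Taxon 3 and Taxon 7, which is incompatible with the clades supported by the remaining characters; treating it as convergent (homoplasy) costs fewer steps than any alternative tree.
Char. 5 (derived state 'yes') is shared by Taxon 6 and Taxon 7 — a synapomorphy uniting that clade.
Most parsimonious ingroup topology: ((((Taxon 3,Taxon 1),Taxon 2),Taxon 8),(Taxon 7,Taxon 6)).
Taxon 1 and Taxon 3 share a more recent common ancestor with each other than either does with Taxon 8, so Taxon 8 is the least closely related of the three.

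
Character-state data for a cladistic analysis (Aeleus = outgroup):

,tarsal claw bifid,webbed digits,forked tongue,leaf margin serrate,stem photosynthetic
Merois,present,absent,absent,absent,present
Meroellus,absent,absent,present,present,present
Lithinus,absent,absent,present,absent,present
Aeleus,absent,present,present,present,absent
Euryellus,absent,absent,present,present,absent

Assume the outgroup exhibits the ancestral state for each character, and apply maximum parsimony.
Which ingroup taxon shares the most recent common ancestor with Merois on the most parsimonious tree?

Character polarity is set by the outgroup: the derived state is whichever differs from the outgroup's state, so for webbed digits, forked tongue, leaf margin serrate the derived state is 'absent', and for the remaining characters it is 'present'.
tarsal claw bifid (derived state 'present') is unique to Merois (autapomorphy; uninformative for grouping).
webbed digits (derived state 'absent') is shared by all ingroup taxa — unites the whole ingroup.
forked tongue: derived state 'absent' in Merois only — an autapomorphy, so it tells us nothing about relationships among taxa.
leaf margin serrate: derived state 'absent' in Lithinus and Merois only — synapomorphy for {Lithinus, Merois}.
stem photosynthetic (derived state 'present') is shared by Lithinus, Meroellus, and Merois — a synapomorphy uniting that clade.
Most parsimonious ingroup topology: (Euryellus,((Merois,Lithinus),Meroellus)).
Merois and Lithinus form a cherry on this tree, so they are sister taxa.

Lithinus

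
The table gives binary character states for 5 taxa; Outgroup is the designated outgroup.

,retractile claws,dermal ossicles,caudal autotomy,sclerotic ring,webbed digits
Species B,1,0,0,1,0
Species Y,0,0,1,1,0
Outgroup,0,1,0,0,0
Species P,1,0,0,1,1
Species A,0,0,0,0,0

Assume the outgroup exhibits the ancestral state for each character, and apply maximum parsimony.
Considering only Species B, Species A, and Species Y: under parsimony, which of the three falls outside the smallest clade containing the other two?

Species A

Character polarity is set by the outgroup: the derived state is whichever differs from the outgroup's state, so for dermal ossicles the derived state is '0', and for the remaining characters it is '1'.
retractile claws (derived state '1') is shared by Species B and Species P — a synapomorphy uniting that clade.
All ingroup taxa share the derived state '0' for dermal ossicles; it defines the ingroup but does not resolve relationships within it.
caudal autotomy (derived state '1') is unique to Species Y (autapomorphy; uninformative for grouping).
Only Species B, Species P, and Species Y show the derived state '1' for sclerotic ring, supporting them as a clade.
webbed digits: derived state '1' in Species P only — an autapomorphy, so it tells us nothing about relationships among taxa.
Most parsimonious ingroup topology: (((Species P,Species B),Species Y),Species A).
Species Y and Species B share a more recent common ancestor with each other than either does with Species A, so Species A is the least closely related of the three.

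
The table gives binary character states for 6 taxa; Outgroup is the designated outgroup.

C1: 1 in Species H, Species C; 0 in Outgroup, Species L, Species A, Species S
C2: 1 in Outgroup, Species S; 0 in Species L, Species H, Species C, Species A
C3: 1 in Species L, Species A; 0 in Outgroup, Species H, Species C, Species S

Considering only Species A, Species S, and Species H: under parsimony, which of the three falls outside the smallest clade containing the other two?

Species S

Character polarity is set by the outgroup: the derived state is whichever differs from the outgroup's state, so for C2 the derived state is '0', and for the remaining characters it is '1'.
C1 (derived state '1') is shared by Species C and Species H — a synapomorphy uniting that clade.
Only Species A, Species C, Species H, and Species L show the derived state '0' for C2, supporting them as a clade.
C3 (derived state '1') is shared by Species A and Species L — a synapomorphy uniting that clade.
Most parsimonious ingroup topology: (((Species L,Species A),(Species H,Species C)),Species S).
Species A and Species H share a more recent common ancestor with each other than either does with Species S, so Species S is the least closely related of the three.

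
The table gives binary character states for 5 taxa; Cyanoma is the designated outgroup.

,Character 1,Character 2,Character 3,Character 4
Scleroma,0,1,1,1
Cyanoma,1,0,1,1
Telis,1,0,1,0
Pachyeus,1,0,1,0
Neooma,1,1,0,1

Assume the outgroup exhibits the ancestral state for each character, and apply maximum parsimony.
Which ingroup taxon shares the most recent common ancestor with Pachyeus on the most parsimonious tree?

Character polarity is set by the outgroup: the derived state is whichever differs from the outgroup's state, so for Character 1, Character 3, Character 4 the derived state is '0', and for the remaining characters it is '1'.
Character 1 (derived state '0') is unique to Scleroma (autapomorphy; uninformative for grouping).
Only Neooma and Scleroma show the derived state '1' for Character 2, supporting them as a clade.
Character 3: derived state '0' in Neooma only — an autapomorphy, so it tells us nothing about relationships among taxa.
Character 4: derived state '0' in Pachyeus and Telis only — synapomorphy for {Pachyeus, Telis}.
Most parsimonious ingroup topology: ((Scleroma,Neooma),(Telis,Pachyeus)).
Pachyeus and Telis form a cherry on this tree, so they are sister taxa.

Telis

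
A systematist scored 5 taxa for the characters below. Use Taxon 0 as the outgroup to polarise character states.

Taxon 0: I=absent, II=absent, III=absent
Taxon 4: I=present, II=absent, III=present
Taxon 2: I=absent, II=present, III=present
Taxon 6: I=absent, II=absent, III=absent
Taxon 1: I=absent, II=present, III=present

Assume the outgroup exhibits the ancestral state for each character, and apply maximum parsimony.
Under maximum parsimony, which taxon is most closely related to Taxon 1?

The outgroup has state 'absent' for every character, so 'present' is the derived state throughout.
I (derived state 'present') is unique to Taxon 4 (autapomorphy; uninformative for grouping).
II: derived state 'present' in Taxon 1 and Taxon 2 only — synapomorphy for {Taxon 1, Taxon 2}.
Only Taxon 1, Taxon 2, and Taxon 4 show the derived state 'present' for III, supporting them as a clade.
Most parsimonious ingroup topology: (Taxon 6,(Taxon 4,(Taxon 2,Taxon 1))).
Taxon 1 and Taxon 2 form a cherry on this tree, so they are sister taxa.

Taxon 2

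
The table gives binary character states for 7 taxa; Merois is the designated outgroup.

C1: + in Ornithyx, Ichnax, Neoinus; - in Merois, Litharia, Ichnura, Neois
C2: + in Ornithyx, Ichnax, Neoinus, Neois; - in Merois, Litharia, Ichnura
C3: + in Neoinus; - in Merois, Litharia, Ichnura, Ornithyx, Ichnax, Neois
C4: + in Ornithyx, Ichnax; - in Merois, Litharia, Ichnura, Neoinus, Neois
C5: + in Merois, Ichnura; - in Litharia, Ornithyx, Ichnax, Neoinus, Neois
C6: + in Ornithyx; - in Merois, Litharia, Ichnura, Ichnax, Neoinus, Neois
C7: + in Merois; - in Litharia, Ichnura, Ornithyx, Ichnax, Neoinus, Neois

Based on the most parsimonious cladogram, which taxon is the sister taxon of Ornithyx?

Character polarity is set by the outgroup: the derived state is whichever differs from the outgroup's state, so for C5, C7 the derived state is '-', and for the remaining characters it is '+'.
C1 (derived state '+') is shared by Ichnax, Neoinus, and Ornithyx — a synapomorphy uniting that clade.
C2 (derived state '+') is shared by Ichnax, Neoinus, Neois, and Ornithyx — a synapomorphy uniting that clade.
C3: derived state '+' in Neoinus only — an autapomorphy, so it tells us nothing about relationships among taxa.
C4 (derived state '+') is shared by Ichnax and Ornithyx — a synapomorphy uniting that clade.
C5 (derived state '-') is shared by Ichnax, Litharia, Neoinus, Neois, and Ornithyx — a synapomorphy uniting that clade.
C6 (derived state '+') is unique to Ornithyx (autapomorphy; uninformative for grouping).
C7 (derived state '-') is shared by all ingroup taxa — unites the whole ingroup.
Most parsimonious ingroup topology: ((Litharia,(((Ornithyx,Ichnax),Neoinus),Neois)),Ichnura).
Ornithyx and Ichnax form a cherry on this tree, so they are sister taxa.

Ichnax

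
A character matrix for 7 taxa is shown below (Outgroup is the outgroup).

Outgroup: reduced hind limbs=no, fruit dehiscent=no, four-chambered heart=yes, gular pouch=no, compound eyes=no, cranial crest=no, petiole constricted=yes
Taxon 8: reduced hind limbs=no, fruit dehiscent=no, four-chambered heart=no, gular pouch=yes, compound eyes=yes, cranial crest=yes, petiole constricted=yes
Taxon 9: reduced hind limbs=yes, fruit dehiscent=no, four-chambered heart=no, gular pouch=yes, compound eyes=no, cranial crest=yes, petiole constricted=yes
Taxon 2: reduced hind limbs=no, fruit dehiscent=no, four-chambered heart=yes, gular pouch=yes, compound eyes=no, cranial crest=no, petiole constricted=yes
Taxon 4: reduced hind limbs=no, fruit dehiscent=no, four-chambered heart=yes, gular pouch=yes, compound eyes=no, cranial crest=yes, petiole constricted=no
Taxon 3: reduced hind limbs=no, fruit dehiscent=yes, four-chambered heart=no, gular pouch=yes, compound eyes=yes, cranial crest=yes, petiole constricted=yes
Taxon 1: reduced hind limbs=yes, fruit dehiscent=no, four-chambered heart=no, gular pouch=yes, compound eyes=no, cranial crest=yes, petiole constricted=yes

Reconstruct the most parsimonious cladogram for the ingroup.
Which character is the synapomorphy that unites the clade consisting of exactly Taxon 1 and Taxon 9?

Character polarity is set by the outgroup: the derived state is whichever differs from the outgroup's state, so for four-chambered heart, petiole constricted the derived state is 'no', and for the remaining characters it is 'yes'.
reduced hind limbs: derived state 'yes' in Taxon 1 and Taxon 9 only — synapomorphy for {Taxon 1, Taxon 9}.
fruit dehiscent: derived state 'yes' in Taxon 3 only — an autapomorphy, so it tells us nothing about relationships among taxa.
four-chambered heart: derived state 'no' in Taxon 1, Taxon 3, Taxon 8, and Taxon 9 only — synapomorphy for {Taxon 1, Taxon 3, Taxon 8, Taxon 9}.
All ingroup taxa share the derived state 'yes' for gular pouch; it defines the ingroup but does not resolve relationships within it.
compound eyes: derived state 'yes' in Taxon 3 and Taxon 8 only — synapomorphy for {Taxon 3, Taxon 8}.
cranial crest: derived state 'yes' in Taxon 1, Taxon 3, Taxon 4, Taxon 8, and Taxon 9 only — synapomorphy for {Taxon 1, Taxon 3, Taxon 4, Taxon 8, Taxon 9}.
petiole constricted: derived state 'no' in Taxon 4 only — an autapomorphy, so it tells us nothing about relationships among taxa.
Most parsimonious ingroup topology: ((((Taxon 8,Taxon 3),(Taxon 9,Taxon 1)),Taxon 4),Taxon 2).
The clade {Taxon 1, Taxon 9} is supported by reduced hind limbs: its derived state 'yes' occurs in exactly those taxa and in no other taxon (including the outgroup).

reduced hind limbs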